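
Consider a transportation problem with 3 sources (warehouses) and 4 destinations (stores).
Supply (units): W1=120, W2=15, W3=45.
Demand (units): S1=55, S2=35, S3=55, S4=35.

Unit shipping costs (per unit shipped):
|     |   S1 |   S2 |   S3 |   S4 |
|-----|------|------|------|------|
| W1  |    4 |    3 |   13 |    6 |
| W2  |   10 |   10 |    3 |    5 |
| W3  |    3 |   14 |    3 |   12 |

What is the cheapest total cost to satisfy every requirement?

695

One minimum-cost allocation:
  W1→S1: 50 units
  W1→S2: 35 units
  W1→S4: 35 units
  W2→S3: 15 units
  W3→S1: 5 units
  W3→S3: 40 units
Total cost = 695.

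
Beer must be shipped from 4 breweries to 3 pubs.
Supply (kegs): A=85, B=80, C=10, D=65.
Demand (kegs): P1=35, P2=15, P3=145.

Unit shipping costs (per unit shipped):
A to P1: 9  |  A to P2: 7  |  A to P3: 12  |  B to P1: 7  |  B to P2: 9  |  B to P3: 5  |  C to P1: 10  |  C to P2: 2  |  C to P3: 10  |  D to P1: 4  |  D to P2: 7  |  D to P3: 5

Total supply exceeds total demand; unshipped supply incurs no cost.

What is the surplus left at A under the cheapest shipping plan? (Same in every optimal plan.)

45

Minimum-cost shipments:
  A->P1: 35 kegs
  A->P2: 5 kegs
  B->P3: 80 kegs
  C->P2: 10 kegs
  D->P3: 65 kegs
Total cost = 1095.
A ships 40 of its 85, leaving 45.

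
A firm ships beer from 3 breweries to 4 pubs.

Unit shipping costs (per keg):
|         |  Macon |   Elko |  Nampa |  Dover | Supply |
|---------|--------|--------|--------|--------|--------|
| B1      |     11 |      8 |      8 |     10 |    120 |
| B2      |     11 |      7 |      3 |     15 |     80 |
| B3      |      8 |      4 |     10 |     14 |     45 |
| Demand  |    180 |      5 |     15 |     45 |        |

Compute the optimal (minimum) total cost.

2375

Optimal allocation:
  B1->Macon: 75 × 11 = 825
  B1->Dover: 45 × 10 = 450
  B2->Macon: 65 × 11 = 715
  B2->Nampa: 15 × 3 = 45
  B3->Macon: 40 × 8 = 320
  B3->Elko: 5 × 4 = 20
Total = 825 + 450 + 715 + 45 + 320 + 20 = 2375.
(Supply check: B1 ships 120; B2 ships 80; B3 ships 45.)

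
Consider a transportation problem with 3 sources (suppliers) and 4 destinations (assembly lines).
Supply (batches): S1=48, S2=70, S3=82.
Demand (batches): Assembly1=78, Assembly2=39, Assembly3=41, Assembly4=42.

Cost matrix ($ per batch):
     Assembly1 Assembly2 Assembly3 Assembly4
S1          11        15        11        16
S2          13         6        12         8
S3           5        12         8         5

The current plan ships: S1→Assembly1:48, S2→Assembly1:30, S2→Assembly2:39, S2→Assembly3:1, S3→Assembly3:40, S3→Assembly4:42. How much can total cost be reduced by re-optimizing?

Current plan cost = 48·11 + 30·13 + 39·6 + 1·12 + 40·8 + 42·5 = $1694.
Optimal plan:
  S1 to Assembly1: 7 × $11 = $77
  S1 to Assembly3: 41 × $11 = $451
  S2 to Assembly2: 39 × $6 = $234
  S2 to Assembly4: 31 × $8 = $248
  S3 to Assembly1: 71 × $5 = $355
  S3 to Assembly4: 11 × $5 = $55
Optimal cost = $1420.
Saving = 1694 − 1420 = $274.

274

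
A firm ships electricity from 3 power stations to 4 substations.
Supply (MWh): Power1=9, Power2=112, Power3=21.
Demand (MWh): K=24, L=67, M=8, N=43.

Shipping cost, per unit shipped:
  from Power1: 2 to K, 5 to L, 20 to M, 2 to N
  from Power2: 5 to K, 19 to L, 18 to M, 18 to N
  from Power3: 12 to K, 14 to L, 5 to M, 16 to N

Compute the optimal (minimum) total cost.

1998

An optimal shipping plan:
  Power1→N: 9 MWh
  Power2→K: 24 MWh
  Power2→L: 54 MWh
  Power2→N: 34 MWh
  Power3→L: 13 MWh
  Power3→M: 8 MWh
Total cost = 1998.
(Supply check: Power1 ships 9; Power2 ships 112; Power3 ships 21.)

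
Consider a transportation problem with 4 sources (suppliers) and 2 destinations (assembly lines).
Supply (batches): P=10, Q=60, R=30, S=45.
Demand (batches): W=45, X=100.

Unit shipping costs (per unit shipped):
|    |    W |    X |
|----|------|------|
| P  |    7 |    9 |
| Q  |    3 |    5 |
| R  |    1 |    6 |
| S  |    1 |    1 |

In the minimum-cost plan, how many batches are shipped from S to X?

45

The minimum-cost plan:
  P→X: 10 × 9 = 90
  Q→W: 15 × 3 = 45
  Q→X: 45 × 5 = 225
  R→W: 30 × 1 = 30
  S→X: 45 × 1 = 45
Total cost = 435.
So S→X carries 45 batches.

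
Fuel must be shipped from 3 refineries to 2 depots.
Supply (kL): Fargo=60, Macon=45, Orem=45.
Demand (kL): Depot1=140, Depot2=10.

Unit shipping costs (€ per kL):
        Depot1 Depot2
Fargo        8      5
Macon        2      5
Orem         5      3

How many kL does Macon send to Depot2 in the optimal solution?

Solving gives:
  Fargo to Depot1: 50 kL
  Fargo to Depot2: 10 kL
  Macon to Depot1: 45 kL
  Orem to Depot1: 45 kL
Total cost = €765.
The route Macon→Depot2 is not used.

0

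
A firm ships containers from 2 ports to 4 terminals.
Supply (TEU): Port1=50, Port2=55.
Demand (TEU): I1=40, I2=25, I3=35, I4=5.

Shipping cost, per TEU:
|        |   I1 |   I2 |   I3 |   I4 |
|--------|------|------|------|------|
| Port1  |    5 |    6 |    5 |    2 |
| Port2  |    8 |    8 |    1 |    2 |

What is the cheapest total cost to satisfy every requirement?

Optimal allocation:
  Port1->I1: 40 TEU
  Port1->I2: 10 TEU
  Port2->I2: 15 TEU
  Port2->I3: 35 TEU
  Port2->I4: 5 TEU
Total cost = 425.
(Supply check: Port1 ships 50; Port2 ships 55.)

425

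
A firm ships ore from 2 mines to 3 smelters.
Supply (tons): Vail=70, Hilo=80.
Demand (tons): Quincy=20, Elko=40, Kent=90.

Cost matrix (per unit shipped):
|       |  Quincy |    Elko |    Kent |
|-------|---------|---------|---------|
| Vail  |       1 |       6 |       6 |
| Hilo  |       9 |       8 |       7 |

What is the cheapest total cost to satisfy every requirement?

One minimum-cost allocation:
  Vail->Quincy: 20 × 1 = 20
  Vail->Elko: 40 × 6 = 240
  Vail->Kent: 10 × 6 = 60
  Hilo->Kent: 80 × 7 = 560
Total = 20 + 240 + 60 + 560 = 880.

880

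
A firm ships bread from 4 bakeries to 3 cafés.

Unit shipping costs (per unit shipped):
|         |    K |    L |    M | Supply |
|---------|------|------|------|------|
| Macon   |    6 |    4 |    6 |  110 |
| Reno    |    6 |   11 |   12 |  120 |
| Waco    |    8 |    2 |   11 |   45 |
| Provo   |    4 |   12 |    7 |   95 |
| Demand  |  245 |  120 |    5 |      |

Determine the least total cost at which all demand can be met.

One minimum-cost allocation:
  Macon→K: 30 trays
  Macon→L: 75 trays
  Macon→M: 5 trays
  Reno→K: 120 trays
  Waco→L: 45 trays
  Provo→K: 95 trays
Total cost = 1700.

1700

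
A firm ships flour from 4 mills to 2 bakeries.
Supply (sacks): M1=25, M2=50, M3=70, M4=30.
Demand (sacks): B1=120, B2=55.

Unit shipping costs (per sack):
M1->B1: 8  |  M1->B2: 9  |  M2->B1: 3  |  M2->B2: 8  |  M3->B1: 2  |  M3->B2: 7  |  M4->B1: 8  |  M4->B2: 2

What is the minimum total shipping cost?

Optimal allocation:
  M1–B2: 25 × 9 = 225
  M2–B1: 50 × 3 = 150
  M3–B1: 70 × 2 = 140
  M4–B2: 30 × 2 = 60
Total = 225 + 150 + 140 + 60 = 575.

575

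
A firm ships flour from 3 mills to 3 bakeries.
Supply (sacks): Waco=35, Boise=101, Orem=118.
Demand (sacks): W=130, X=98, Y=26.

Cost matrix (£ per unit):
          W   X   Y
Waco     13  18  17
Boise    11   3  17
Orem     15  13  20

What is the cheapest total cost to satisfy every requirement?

2656

One minimum-cost allocation:
  Waco–W: 9 × £13 = £117
  Waco–Y: 26 × £17 = £442
  Boise–W: 3 × £11 = £33
  Boise–X: 98 × £3 = £294
  Orem–W: 118 × £15 = £1770
Total = 117 + 442 + 33 + 294 + 1770 = £2656.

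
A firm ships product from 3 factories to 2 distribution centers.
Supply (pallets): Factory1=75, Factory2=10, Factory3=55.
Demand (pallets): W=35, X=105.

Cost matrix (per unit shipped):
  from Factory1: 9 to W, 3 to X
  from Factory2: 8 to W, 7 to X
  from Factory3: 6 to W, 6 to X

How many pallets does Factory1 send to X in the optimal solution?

Optimal shipments:
  Factory1->X: 75 × 3 = 225
  Factory2->X: 10 × 7 = 70
  Factory3->W: 35 × 6 = 210
  Factory3->X: 20 × 6 = 120
Total cost = 625.
So Factory1→X carries 75 pallets.

75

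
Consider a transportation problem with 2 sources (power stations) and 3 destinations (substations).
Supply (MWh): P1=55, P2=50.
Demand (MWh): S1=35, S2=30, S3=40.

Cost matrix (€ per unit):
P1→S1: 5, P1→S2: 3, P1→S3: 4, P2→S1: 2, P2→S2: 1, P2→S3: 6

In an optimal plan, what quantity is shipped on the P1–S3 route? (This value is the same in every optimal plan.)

The minimum-cost plan:
  P1 to S2: 15 × €3 = €45
  P1 to S3: 40 × €4 = €160
  P2 to S1: 35 × €2 = €70
  P2 to S2: 15 × €1 = €15
Total cost = €290.
So P1→S3 carries 40 MWh.

40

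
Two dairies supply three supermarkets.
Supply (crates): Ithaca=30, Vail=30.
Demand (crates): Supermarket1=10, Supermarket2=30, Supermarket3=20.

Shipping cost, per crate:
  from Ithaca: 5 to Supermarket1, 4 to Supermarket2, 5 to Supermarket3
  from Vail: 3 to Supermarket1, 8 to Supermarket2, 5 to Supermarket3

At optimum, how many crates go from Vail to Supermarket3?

20

Solving gives:
  Ithaca to Supermarket2: 30 × 4 = 120
  Vail to Supermarket1: 10 × 3 = 30
  Vail to Supermarket3: 20 × 5 = 100
Total cost = 250.
So Vail→Supermarket3 carries 20 crates.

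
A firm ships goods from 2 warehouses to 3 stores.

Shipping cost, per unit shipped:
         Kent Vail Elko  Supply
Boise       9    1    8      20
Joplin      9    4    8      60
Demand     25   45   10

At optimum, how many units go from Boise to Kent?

Optimal shipments:
  Boise->Vail: 20 × 1 = 20
  Joplin->Kent: 25 × 9 = 225
  Joplin->Vail: 25 × 4 = 100
  Joplin->Elko: 10 × 8 = 80
Total cost = 425.
The route Boise→Kent is not used.

0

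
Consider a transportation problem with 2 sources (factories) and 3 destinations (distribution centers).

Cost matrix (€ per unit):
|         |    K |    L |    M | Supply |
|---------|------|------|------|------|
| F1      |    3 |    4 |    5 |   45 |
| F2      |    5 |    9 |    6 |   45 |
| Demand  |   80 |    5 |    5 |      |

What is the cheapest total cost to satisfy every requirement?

370

An optimal shipping plan:
  F1->K: 40 pallets
  F1->L: 5 pallets
  F2->K: 40 pallets
  F2->M: 5 pallets
Total cost = €370.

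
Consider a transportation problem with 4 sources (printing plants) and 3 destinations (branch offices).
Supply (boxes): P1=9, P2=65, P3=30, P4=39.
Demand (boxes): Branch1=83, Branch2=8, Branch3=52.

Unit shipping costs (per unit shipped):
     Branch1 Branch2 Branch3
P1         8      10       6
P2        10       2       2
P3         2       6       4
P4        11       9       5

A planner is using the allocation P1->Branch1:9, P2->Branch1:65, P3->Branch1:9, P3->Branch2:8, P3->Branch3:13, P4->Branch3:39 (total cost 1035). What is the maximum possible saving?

304

Current plan cost = 9·8 + 65·10 + 9·2 + 8·6 + 13·4 + 39·5 = 1035.
Optimal plan:
  P1->Branch1: 9 × 8 = 72
  P2->Branch1: 5 × 10 = 50
  P2->Branch2: 8 × 2 = 16
  P2->Branch3: 52 × 2 = 104
  P3->Branch1: 30 × 2 = 60
  P4->Branch1: 39 × 11 = 429
Optimal cost = 731.
Saving = 1035 − 731 = 304.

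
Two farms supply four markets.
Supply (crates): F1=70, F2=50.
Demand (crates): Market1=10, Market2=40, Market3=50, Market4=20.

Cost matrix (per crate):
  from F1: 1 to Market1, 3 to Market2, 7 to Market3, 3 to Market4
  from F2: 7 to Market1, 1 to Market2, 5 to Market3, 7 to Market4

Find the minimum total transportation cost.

440

A cheapest plan:
  F1–Market1: 10 × 1 = 10
  F1–Market2: 40 × 3 = 120
  F1–Market4: 20 × 3 = 60
  F2–Market3: 50 × 5 = 250
Total = 10 + 120 + 60 + 250 = 440.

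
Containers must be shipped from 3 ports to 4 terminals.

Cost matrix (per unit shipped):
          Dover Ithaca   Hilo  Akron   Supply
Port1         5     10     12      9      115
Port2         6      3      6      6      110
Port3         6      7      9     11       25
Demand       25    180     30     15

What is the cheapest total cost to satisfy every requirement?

One minimum-cost allocation:
  Port1–Dover: 25 TEU
  Port1–Ithaca: 70 TEU
  Port1–Hilo: 5 TEU
  Port1–Akron: 15 TEU
  Port2–Ithaca: 110 TEU
  Port3–Hilo: 25 TEU
Total cost = 1575.
(Supply check: Port1 ships 115; Port2 ships 110; Port3 ships 25.)

1575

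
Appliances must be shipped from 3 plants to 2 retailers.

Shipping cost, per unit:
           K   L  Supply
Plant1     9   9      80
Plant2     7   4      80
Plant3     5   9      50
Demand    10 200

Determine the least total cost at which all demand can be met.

1450

One minimum-cost allocation:
  Plant1–L: 80 × 9 = 720
  Plant2–L: 80 × 4 = 320
  Plant3–K: 10 × 5 = 50
  Plant3–L: 40 × 9 = 360
Total = 720 + 320 + 50 + 360 = 1450.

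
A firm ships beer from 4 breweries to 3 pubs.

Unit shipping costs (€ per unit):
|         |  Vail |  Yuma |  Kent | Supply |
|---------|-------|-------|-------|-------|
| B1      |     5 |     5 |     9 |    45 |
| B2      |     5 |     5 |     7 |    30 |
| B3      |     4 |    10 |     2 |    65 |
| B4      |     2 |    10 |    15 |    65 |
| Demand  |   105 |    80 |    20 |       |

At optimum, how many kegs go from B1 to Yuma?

45

The minimum-cost plan:
  B1–Yuma: 45 × €5 = €225
  B2–Yuma: 30 × €5 = €150
  B3–Vail: 40 × €4 = €160
  B3–Yuma: 5 × €10 = €50
  B3–Kent: 20 × €2 = €40
  B4–Vail: 65 × €2 = €130
Total cost = €755.
So B1→Yuma carries 45 kegs.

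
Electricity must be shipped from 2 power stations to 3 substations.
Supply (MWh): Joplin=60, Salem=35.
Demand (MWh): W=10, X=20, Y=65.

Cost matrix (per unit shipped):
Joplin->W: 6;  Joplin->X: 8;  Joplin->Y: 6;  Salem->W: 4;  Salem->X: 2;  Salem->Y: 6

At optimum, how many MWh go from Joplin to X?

0

Solving gives:
  Joplin to Y: 60 × 6 = 360
  Salem to W: 10 × 4 = 40
  Salem to X: 20 × 2 = 40
  Salem to Y: 5 × 6 = 30
Total cost = 470.
The route Joplin→X is not used.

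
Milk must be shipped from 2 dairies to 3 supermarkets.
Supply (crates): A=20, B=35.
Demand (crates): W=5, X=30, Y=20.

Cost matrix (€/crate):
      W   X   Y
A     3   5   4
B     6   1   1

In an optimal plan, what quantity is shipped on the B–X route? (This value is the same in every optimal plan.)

Optimal shipments:
  A–W: 5 crates
  A–Y: 15 crates
  B–X: 30 crates
  B–Y: 5 crates
Total cost = €110.
So B→X carries 30 crates.

30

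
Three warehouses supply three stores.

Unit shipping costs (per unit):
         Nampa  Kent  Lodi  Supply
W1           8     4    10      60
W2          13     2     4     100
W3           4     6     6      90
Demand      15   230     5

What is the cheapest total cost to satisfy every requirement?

950

An optimal shipping plan:
  W1→Kent: 60 × 4 = 240
  W2→Kent: 100 × 2 = 200
  W3→Nampa: 15 × 4 = 60
  W3→Kent: 70 × 6 = 420
  W3→Lodi: 5 × 6 = 30
Total = 240 + 200 + 60 + 420 + 30 = 950.
(Supply check: W1 ships 60; W2 ships 100; W3 ships 90.)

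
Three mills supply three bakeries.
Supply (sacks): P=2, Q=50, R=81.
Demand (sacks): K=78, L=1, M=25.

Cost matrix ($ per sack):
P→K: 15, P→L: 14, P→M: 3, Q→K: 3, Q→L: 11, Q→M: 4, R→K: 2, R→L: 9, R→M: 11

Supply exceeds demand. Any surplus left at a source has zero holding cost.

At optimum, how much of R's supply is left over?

2

An optimal plan:
  P→M: 2 × $3 = $6
  Q→M: 23 × $4 = $92
  R→K: 78 × $2 = $156
  R→L: 1 × $9 = $9
Total cost = $263.
R ships 79 of its 81, leaving 2.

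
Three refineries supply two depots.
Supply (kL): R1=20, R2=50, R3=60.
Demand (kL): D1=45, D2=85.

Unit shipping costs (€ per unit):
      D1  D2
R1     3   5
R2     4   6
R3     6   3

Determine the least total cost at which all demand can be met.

490

One minimum-cost allocation:
  R1→D2: 20 × €5 = €100
  R2→D1: 45 × €4 = €180
  R2→D2: 5 × €6 = €30
  R3→D2: 60 × €3 = €180
Total = 100 + 180 + 30 + 180 = €490.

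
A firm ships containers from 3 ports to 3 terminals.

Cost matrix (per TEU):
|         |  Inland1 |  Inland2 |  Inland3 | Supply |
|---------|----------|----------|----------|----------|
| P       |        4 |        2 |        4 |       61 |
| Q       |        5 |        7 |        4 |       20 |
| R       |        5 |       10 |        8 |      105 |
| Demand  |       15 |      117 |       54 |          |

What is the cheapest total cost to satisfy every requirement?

An optimal shipping plan:
  P→Inland2: 61 TEU
  Q→Inland3: 20 TEU
  R→Inland1: 15 TEU
  R→Inland2: 56 TEU
  R→Inland3: 34 TEU
Total cost = 1109.
(Supply check: P ships 61; Q ships 20; R ships 105.)

1109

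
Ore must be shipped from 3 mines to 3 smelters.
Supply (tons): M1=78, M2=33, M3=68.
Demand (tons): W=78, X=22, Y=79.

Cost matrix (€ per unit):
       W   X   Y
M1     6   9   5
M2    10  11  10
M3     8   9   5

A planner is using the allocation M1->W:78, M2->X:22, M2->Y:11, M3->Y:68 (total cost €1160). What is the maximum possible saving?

Current plan cost = 78·6 + 22·11 + 11·10 + 68·5 = €1160.
Optimal plan:
  M1 to W: 67 × €6 = €402
  M1 to Y: 11 × €5 = €55
  M2 to W: 11 × €10 = €110
  M2 to X: 22 × €11 = €242
  M3 to Y: 68 × €5 = €340
Optimal cost = €1149.
Saving = 1160 − 1149 = €11.

11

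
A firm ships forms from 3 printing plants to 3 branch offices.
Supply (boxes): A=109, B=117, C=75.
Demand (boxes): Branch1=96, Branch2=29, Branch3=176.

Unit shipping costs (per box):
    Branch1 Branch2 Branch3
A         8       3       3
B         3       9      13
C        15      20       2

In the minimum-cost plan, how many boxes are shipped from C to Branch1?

Solving gives:
  A->Branch2: 8 boxes
  A->Branch3: 101 boxes
  B->Branch1: 96 boxes
  B->Branch2: 21 boxes
  C->Branch3: 75 boxes
Total cost = 954.
The route C→Branch1 is not used.

0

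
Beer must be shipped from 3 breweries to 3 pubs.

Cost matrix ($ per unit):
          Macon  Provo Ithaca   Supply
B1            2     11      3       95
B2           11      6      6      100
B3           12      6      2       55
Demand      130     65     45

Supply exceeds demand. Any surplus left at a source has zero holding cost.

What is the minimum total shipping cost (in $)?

1055

An optimal shipping plan:
  B1 to Macon: 95 × $2 = $190
  B2 to Macon: 35 × $11 = $385
  B2 to Provo: 65 × $6 = $390
  B3 to Ithaca: 45 × $2 = $90
Total = 190 + 385 + 390 + 90 = $1055.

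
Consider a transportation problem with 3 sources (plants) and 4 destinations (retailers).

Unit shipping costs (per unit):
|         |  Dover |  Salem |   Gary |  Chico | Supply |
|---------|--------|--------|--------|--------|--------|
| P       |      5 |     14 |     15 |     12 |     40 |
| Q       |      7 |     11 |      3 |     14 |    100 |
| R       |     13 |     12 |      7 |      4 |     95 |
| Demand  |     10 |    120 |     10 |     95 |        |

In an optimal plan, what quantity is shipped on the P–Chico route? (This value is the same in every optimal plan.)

The minimum-cost plan:
  P->Dover: 10 units
  P->Salem: 30 units
  Q->Salem: 90 units
  Q->Gary: 10 units
  R->Chico: 95 units
Total cost = 1870.
The route P→Chico is not used.

0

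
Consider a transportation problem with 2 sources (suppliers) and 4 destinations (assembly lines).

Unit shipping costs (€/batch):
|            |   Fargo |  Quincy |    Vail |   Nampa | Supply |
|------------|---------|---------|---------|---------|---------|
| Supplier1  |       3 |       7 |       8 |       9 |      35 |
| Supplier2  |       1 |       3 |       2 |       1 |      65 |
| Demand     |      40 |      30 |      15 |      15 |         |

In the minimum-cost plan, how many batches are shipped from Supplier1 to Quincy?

0

The minimum-cost plan:
  Supplier1 to Fargo: 35 batches
  Supplier2 to Fargo: 5 batches
  Supplier2 to Quincy: 30 batches
  Supplier2 to Vail: 15 batches
  Supplier2 to Nampa: 15 batches
Total cost = €245.
The route Supplier1→Quincy is not used.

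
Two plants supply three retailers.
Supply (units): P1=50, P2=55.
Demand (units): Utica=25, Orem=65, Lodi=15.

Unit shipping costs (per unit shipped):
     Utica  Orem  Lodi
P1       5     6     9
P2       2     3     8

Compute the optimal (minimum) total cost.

A cheapest plan:
  P1–Utica: 25 × 5 = 125
  P1–Orem: 10 × 6 = 60
  P1–Lodi: 15 × 9 = 135
  P2–Orem: 55 × 3 = 165
Total = 125 + 60 + 135 + 165 = 485.

485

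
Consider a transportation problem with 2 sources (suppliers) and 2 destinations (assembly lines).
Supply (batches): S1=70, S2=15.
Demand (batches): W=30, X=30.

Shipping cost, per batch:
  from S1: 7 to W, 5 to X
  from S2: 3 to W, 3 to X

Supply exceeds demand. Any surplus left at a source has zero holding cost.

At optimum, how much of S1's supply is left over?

25

An optimal plan:
  S1→W: 15 × 7 = 105
  S1→X: 30 × 5 = 150
  S2→W: 15 × 3 = 45
Total cost = 300.
S1 ships 45 of its 70, leaving 25.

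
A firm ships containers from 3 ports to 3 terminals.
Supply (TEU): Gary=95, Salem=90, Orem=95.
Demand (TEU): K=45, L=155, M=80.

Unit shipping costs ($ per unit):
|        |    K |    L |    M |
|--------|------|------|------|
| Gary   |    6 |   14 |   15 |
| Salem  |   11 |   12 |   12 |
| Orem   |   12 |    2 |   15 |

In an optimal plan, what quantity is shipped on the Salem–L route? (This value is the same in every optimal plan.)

10

Solving gives:
  Gary->K: 45 × $6 = $270
  Gary->L: 50 × $14 = $700
  Salem->L: 10 × $12 = $120
  Salem->M: 80 × $12 = $960
  Orem->L: 95 × $2 = $190
Total cost = $2240.
So Salem→L carries 10 TEU.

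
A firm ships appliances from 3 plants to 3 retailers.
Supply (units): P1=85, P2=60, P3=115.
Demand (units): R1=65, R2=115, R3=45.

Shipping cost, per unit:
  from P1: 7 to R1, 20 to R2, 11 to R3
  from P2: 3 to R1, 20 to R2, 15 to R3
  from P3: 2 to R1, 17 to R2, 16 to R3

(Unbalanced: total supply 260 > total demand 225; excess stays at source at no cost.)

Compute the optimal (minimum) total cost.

One minimum-cost allocation:
  P1 to R2: 5 × 20 = 100
  P1 to R3: 45 × 11 = 495
  P2 to R1: 60 × 3 = 180
  P3 to R1: 5 × 2 = 10
  P3 to R2: 110 × 17 = 1870
Total = 100 + 495 + 180 + 10 + 1870 = 2655.

2655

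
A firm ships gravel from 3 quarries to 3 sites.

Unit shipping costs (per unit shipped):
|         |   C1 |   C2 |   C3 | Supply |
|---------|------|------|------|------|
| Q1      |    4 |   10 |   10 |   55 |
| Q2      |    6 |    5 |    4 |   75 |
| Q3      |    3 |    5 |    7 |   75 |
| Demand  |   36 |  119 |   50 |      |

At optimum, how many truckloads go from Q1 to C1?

Solving gives:
  Q1->C1: 36 × 4 = 144
  Q1->C2: 19 × 10 = 190
  Q2->C2: 25 × 5 = 125
  Q2->C3: 50 × 4 = 200
  Q3->C2: 75 × 5 = 375
Total cost = 1034.
So Q1→C1 carries 36 truckloads.

36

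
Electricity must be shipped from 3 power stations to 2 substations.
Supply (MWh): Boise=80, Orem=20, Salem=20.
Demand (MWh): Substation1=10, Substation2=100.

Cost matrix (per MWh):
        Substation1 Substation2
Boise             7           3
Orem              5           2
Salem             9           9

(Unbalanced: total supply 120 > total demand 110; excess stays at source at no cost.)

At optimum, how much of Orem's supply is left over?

Minimum-cost shipments:
  Boise->Substation2: 80 MWh
  Orem->Substation2: 20 MWh
  Salem->Substation1: 10 MWh
Total cost = 370.
Orem ships 20 of its 20, leaving 0.

0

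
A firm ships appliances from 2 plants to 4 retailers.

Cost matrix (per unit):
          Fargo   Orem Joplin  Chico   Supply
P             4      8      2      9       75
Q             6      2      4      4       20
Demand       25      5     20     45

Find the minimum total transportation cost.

An optimal shipping plan:
  P→Fargo: 25 × 4 = 100
  P→Joplin: 20 × 2 = 40
  P→Chico: 30 × 9 = 270
  Q→Orem: 5 × 2 = 10
  Q→Chico: 15 × 4 = 60
Total = 100 + 40 + 270 + 10 + 60 = 480.

480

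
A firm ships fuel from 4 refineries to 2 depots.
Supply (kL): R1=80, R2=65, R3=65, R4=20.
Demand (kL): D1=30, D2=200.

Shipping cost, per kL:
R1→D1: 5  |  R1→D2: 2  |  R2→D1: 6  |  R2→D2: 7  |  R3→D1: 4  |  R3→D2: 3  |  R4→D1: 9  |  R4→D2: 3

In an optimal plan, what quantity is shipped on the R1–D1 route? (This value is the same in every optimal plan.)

The minimum-cost plan:
  R1–D2: 80 kL
  R2–D1: 30 kL
  R2–D2: 35 kL
  R3–D2: 65 kL
  R4–D2: 20 kL
Total cost = 840.
The route R1→D1 is not used.

0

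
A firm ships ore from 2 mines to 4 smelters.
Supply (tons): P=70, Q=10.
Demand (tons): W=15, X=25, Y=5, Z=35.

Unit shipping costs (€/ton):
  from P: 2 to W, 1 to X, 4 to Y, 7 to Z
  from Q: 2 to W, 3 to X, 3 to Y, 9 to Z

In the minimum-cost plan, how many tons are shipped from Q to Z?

0

Solving gives:
  P→W: 10 × €2 = €20
  P→X: 25 × €1 = €25
  P→Z: 35 × €7 = €245
  Q→W: 5 × €2 = €10
  Q→Y: 5 × €3 = €15
Total cost = €315.
The route Q→Z is not used.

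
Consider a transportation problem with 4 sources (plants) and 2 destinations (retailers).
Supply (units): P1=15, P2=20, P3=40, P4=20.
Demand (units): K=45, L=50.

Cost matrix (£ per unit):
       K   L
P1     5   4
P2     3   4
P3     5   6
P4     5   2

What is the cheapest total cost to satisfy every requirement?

An optimal shipping plan:
  P1–L: 15 × £4 = £60
  P2–K: 20 × £3 = £60
  P3–K: 25 × £5 = £125
  P3–L: 15 × £6 = £90
  P4–L: 20 × £2 = £40
Total = 60 + 60 + 125 + 90 + 40 = £375.
(Supply check: P1 ships 15; P2 ships 20; P3 ships 40; P4 ships 20.)

375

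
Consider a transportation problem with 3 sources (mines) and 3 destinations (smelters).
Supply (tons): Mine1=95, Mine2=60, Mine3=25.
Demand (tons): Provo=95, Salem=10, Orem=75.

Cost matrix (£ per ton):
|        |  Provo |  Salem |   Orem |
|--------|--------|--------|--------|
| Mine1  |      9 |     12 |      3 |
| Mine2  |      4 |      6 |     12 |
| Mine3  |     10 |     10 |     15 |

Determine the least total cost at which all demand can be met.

895

An optimal shipping plan:
  Mine1->Provo: 20 × £9 = £180
  Mine1->Orem: 75 × £3 = £225
  Mine2->Provo: 60 × £4 = £240
  Mine3->Provo: 15 × £10 = £150
  Mine3->Salem: 10 × £10 = £100
Total = 180 + 225 + 240 + 150 + 100 = £895.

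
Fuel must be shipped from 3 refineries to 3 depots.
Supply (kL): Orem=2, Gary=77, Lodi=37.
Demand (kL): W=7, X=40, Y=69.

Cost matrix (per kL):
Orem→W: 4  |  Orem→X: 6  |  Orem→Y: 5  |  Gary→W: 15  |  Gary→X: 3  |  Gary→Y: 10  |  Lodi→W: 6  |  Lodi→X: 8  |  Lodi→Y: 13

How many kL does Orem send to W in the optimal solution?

0

Solving gives:
  Orem→Y: 2 kL
  Gary→X: 40 kL
  Gary→Y: 37 kL
  Lodi→W: 7 kL
  Lodi→Y: 30 kL
Total cost = 932.
The route Orem→W is not used.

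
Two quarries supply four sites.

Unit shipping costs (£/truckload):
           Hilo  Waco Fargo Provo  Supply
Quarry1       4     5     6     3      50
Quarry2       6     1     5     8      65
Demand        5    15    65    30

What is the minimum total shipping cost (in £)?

Optimal allocation:
  Quarry1 to Hilo: 5 × £4 = £20
  Quarry1 to Fargo: 15 × £6 = £90
  Quarry1 to Provo: 30 × £3 = £90
  Quarry2 to Waco: 15 × £1 = £15
  Quarry2 to Fargo: 50 × £5 = £250
Total = 20 + 90 + 90 + 15 + 250 = £465.
(Supply check: Quarry1 ships 50; Quarry2 ships 65.)

465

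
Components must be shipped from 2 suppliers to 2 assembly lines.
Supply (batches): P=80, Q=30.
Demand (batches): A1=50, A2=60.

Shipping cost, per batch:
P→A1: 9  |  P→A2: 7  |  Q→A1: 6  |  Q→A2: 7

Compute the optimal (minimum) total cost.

Optimal allocation:
  P to A1: 20 × 9 = 180
  P to A2: 60 × 7 = 420
  Q to A1: 30 × 6 = 180
Total = 180 + 420 + 180 = 780.

780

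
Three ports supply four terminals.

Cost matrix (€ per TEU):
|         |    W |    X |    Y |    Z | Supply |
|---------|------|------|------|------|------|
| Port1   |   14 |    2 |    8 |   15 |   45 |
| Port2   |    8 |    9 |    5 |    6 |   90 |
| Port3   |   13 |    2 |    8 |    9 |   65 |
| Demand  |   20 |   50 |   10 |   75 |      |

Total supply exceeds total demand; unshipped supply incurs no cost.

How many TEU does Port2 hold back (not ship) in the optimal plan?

0

Minimum-cost shipments:
  Port1->X: 35 × €2 = €70
  Port1->Y: 10 × €8 = €80
  Port2->W: 20 × €8 = €160
  Port2->Z: 70 × €6 = €420
  Port3->X: 15 × €2 = €30
  Port3->Z: 5 × €9 = €45
Total cost = €805.
Port2 ships 90 of its 90, leaving 0.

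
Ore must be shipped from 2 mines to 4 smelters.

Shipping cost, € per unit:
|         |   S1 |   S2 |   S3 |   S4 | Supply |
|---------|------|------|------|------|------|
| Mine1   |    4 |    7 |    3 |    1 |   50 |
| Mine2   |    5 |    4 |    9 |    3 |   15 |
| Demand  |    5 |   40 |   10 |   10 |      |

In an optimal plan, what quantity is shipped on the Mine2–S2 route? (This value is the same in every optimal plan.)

The minimum-cost plan:
  Mine1–S1: 5 × €4 = €20
  Mine1–S2: 25 × €7 = €175
  Mine1–S3: 10 × €3 = €30
  Mine1–S4: 10 × €1 = €10
  Mine2–S2: 15 × €4 = €60
Total cost = €295.
So Mine2→S2 carries 15 tons.

15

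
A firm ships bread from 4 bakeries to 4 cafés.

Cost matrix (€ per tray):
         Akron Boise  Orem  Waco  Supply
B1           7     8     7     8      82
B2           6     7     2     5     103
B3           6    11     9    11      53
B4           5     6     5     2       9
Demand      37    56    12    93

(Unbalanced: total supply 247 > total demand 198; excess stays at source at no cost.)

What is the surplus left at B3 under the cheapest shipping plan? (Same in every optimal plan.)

16

An optimal plan:
  B1→Boise: 49 × €8 = €392
  B2→Boise: 7 × €7 = €49
  B2→Orem: 12 × €2 = €24
  B2→Waco: 84 × €5 = €420
  B3→Akron: 37 × €6 = €222
  B4→Waco: 9 × €2 = €18
Total cost = €1125.
B3 ships 37 of its 53, leaving 16.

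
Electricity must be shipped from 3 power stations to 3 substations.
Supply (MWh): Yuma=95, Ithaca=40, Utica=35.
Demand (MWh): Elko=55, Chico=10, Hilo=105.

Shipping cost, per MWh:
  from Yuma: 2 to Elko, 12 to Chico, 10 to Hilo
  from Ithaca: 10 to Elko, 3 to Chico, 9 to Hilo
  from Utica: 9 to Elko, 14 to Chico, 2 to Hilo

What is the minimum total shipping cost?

880

One minimum-cost allocation:
  Yuma to Elko: 55 × 2 = 110
  Yuma to Hilo: 40 × 10 = 400
  Ithaca to Chico: 10 × 3 = 30
  Ithaca to Hilo: 30 × 9 = 270
  Utica to Hilo: 35 × 2 = 70
Total = 110 + 400 + 30 + 270 + 70 = 880.
(Supply check: Yuma ships 95; Ithaca ships 40; Utica ships 35.)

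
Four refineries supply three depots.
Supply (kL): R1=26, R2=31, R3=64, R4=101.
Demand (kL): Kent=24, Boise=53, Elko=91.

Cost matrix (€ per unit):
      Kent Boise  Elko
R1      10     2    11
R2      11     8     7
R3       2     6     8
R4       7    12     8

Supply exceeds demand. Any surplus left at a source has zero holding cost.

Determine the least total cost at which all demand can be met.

959

Optimal allocation:
  R1–Boise: 26 × €2 = €52
  R2–Elko: 31 × €7 = €217
  R3–Kent: 24 × €2 = €48
  R3–Boise: 27 × €6 = €162
  R3–Elko: 13 × €8 = €104
  R4–Elko: 47 × €8 = €376
Total = 52 + 217 + 48 + 162 + 104 + 376 = €959.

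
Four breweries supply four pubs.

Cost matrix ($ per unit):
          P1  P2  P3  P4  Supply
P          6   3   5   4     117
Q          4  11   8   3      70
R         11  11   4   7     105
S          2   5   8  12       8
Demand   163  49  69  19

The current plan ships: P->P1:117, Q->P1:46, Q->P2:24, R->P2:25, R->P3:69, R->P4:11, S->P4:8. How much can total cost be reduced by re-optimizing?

427

Current plan cost = 117·6 + 46·4 + 24·11 + 25·11 + 69·4 + 11·7 + 8·12 = $1874.
Optimal plan:
  P–P1: 68 × $6 = $408
  P–P2: 49 × $3 = $147
  Q–P1: 70 × $4 = $280
  R–P1: 17 × $11 = $187
  R–P3: 69 × $4 = $276
  R–P4: 19 × $7 = $133
  S–P1: 8 × $2 = $16
Optimal cost = $1447.
Saving = 1874 − 1447 = $427.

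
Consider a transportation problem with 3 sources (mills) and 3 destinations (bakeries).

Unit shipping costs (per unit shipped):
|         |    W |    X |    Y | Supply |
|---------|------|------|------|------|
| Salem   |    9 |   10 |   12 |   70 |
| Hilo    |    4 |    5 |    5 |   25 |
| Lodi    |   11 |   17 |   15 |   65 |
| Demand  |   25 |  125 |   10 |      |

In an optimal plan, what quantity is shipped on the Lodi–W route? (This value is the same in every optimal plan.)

Solving gives:
  Salem→X: 70 × 10 = 700
  Hilo→X: 25 × 5 = 125
  Lodi→W: 25 × 11 = 275
  Lodi→X: 30 × 17 = 510
  Lodi→Y: 10 × 15 = 150
Total cost = 1760.
So Lodi→W carries 25 sacks.

25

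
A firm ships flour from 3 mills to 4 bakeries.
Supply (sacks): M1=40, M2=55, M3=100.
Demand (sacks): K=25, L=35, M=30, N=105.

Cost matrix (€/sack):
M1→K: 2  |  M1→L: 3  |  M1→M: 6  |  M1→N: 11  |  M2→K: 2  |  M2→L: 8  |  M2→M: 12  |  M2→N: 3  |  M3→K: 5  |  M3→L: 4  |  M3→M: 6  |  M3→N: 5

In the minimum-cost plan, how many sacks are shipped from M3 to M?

Optimal shipments:
  M1–K: 25 × €2 = €50
  M1–L: 15 × €3 = €45
  M2–N: 55 × €3 = €165
  M3–L: 20 × €4 = €80
  M3–M: 30 × €6 = €180
  M3–N: 50 × €5 = €250
Total cost = €770.
So M3→M carries 30 sacks.

30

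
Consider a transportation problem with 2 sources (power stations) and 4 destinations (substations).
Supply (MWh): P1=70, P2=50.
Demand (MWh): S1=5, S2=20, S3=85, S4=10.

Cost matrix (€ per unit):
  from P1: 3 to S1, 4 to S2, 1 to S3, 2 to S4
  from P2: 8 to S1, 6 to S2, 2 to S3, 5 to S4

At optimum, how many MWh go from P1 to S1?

The minimum-cost plan:
  P1→S1: 5 × €3 = €15
  P1→S2: 20 × €4 = €80
  P1→S3: 35 × €1 = €35
  P1→S4: 10 × €2 = €20
  P2→S3: 50 × €2 = €100
Total cost = €250.
So P1→S1 carries 5 MWh.

5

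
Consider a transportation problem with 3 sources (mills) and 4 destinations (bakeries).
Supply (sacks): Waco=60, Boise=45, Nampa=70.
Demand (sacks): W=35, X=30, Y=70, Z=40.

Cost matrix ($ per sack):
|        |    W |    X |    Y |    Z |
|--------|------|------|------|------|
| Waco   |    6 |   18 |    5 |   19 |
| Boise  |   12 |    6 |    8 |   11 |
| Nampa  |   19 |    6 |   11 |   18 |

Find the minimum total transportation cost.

1435

One minimum-cost allocation:
  Waco→W: 35 × $6 = $210
  Waco→Y: 25 × $5 = $125
  Boise→Y: 5 × $8 = $40
  Boise→Z: 40 × $11 = $440
  Nampa→X: 30 × $6 = $180
  Nampa→Y: 40 × $11 = $440
Total = 210 + 125 + 40 + 440 + 180 + 440 = $1435.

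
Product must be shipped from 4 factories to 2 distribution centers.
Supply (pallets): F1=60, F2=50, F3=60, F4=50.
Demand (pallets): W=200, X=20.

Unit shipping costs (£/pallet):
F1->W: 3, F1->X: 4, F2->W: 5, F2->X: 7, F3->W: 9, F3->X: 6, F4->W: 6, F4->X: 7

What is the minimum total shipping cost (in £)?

Optimal allocation:
  F1->W: 60 pallets
  F2->W: 50 pallets
  F3->W: 40 pallets
  F3->X: 20 pallets
  F4->W: 50 pallets
Total cost = £1210.

1210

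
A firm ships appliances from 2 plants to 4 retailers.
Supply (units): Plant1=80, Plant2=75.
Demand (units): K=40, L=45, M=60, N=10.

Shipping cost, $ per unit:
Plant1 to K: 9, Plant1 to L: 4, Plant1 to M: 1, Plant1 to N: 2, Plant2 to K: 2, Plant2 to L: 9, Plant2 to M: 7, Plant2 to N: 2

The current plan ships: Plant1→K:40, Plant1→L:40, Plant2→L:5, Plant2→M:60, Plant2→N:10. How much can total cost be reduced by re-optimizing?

Current plan cost = 40·9 + 40·4 + 5·9 + 60·7 + 10·2 = $1005.
Optimal plan:
  Plant1–L: 20 units
  Plant1–M: 60 units
  Plant2–K: 40 units
  Plant2–L: 25 units
  Plant2–N: 10 units
Optimal cost = $465.
Saving = 1005 − 465 = $540.

540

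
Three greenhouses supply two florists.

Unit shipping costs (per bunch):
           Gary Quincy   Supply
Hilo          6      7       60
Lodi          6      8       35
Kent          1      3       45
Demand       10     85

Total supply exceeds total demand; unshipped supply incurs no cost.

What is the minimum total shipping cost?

465

An optimal shipping plan:
  Hilo to Quincy: 50 × 7 = 350
  Kent to Gary: 10 × 1 = 10
  Kent to Quincy: 35 × 3 = 105
Total = 350 + 10 + 105 = 465.
(Supply check: Hilo ships 50; Lodi ships 0; Kent ships 45.)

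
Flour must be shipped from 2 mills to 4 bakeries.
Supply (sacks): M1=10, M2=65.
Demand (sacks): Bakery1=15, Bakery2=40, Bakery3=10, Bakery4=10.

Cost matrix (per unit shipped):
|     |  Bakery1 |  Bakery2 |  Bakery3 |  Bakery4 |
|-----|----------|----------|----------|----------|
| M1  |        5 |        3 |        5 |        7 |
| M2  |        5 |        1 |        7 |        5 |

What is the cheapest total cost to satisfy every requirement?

215

An optimal shipping plan:
  M1 to Bakery3: 10 × 5 = 50
  M2 to Bakery1: 15 × 5 = 75
  M2 to Bakery2: 40 × 1 = 40
  M2 to Bakery4: 10 × 5 = 50
Total = 50 + 75 + 40 + 50 = 215.
(Supply check: M1 ships 10; M2 ships 65.)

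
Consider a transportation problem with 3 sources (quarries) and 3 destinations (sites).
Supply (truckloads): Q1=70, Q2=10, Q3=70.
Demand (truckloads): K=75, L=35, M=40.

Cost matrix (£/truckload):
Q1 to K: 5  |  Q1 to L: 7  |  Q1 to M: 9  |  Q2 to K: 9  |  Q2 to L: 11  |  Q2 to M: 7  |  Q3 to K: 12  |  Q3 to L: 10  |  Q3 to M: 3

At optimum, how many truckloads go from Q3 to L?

30

Optimal shipments:
  Q1->K: 65 × £5 = £325
  Q1->L: 5 × £7 = £35
  Q2->K: 10 × £9 = £90
  Q3->L: 30 × £10 = £300
  Q3->M: 40 × £3 = £120
Total cost = £870.
So Q3→L carries 30 truckloads.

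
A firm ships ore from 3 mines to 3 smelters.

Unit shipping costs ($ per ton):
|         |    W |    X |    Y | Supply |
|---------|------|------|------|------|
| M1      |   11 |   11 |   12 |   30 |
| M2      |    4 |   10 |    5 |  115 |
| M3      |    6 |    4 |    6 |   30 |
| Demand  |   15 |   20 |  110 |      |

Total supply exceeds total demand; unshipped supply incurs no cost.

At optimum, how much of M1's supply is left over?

30

An optimal plan:
  M2->W: 15 tons
  M2->Y: 100 tons
  M3->X: 20 tons
  M3->Y: 10 tons
Total cost = $700.
M1 ships 0 of its 30, leaving 30.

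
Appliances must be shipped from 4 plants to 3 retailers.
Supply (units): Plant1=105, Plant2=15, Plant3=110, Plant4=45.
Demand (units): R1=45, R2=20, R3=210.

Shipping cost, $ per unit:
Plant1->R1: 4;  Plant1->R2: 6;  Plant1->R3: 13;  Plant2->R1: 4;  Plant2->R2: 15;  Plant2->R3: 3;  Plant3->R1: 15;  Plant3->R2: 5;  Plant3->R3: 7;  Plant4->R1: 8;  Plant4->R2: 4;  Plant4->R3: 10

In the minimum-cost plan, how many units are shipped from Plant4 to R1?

Optimal shipments:
  Plant1→R1: 45 units
  Plant1→R2: 20 units
  Plant1→R3: 40 units
  Plant2→R3: 15 units
  Plant3→R3: 110 units
  Plant4→R3: 45 units
Total cost = $2085.
The route Plant4→R1 is not used.

0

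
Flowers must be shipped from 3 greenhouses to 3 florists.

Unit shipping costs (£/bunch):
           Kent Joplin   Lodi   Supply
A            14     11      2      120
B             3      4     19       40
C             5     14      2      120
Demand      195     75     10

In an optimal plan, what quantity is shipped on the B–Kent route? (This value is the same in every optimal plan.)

Optimal shipments:
  A->Kent: 35 × £14 = £490
  A->Joplin: 75 × £11 = £825
  A->Lodi: 10 × £2 = £20
  B->Kent: 40 × £3 = £120
  C->Kent: 120 × £5 = £600
Total cost = £2055.
So B→Kent carries 40 bunches.

40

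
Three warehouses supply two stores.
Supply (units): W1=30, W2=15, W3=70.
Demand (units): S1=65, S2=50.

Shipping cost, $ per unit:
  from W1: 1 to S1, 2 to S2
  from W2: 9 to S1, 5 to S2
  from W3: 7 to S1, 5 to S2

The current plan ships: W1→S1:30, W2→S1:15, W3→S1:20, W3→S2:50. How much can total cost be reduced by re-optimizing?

Current plan cost = 30·1 + 15·9 + 20·7 + 50·5 = $555.
Optimal plan:
  W1→S1: 30 × $1 = $30
  W2→S2: 15 × $5 = $75
  W3→S1: 35 × $7 = $245
  W3→S2: 35 × $5 = $175
Optimal cost = $525.
Saving = 555 − 525 = $30.

30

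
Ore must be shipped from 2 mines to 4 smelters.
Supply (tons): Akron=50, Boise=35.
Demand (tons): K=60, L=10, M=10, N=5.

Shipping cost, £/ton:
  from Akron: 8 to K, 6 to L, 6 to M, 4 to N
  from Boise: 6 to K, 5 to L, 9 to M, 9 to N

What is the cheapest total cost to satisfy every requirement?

550

A cheapest plan:
  Akron→K: 25 × £8 = £200
  Akron→L: 10 × £6 = £60
  Akron→M: 10 × £6 = £60
  Akron→N: 5 × £4 = £20
  Boise→K: 35 × £6 = £210
Total = 200 + 60 + 60 + 20 + 210 = £550.
(Supply check: Akron ships 50; Boise ships 35.)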